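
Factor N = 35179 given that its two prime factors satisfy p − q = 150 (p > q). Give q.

Since p = q + 150, we have 35179 = q(q + 150), so q² + 150q − 35179 = 0.
Discriminant: 150² + 4·35179 = 22500 + 140716 = 163216; √163216 = 404.
q = (−150 + 404)/2 = 127, and p = q + 150 = 277.
Check: 127 · 277 = 35179.

127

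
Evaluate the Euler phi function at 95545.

Factor: 95545 = 5 · 97 · 197.
φ(95545) = (5−1) · (97−1) · (197−1) = 4 · 96 · 196 = 75264.

75264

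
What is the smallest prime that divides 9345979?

89

9345979 is odd.
Digit sum 46, not divisible by 3.
Ends in 9: not divisible by 5.
7: 9345979 = 7·1335139 + 6
11: 9345979 = 11·849634 + 5
13: 9345979 = 13·718921 + 6
17: 9345979 = 17·549763 + 8
19: 9345979 = 19·491893 + 12
23: 9345979 = 23·406346 + 21
29: 9345979 = 29·322275 + 4
31: 9345979 = 31·301483 + 6
37: 9345979 = 37·252594 + 1
41: 9345979 = 41·227950 + 29
43: 9345979 = 43·217348 + 15
47: 9345979 = 47·198850 + 29
53: 9345979 = 53·176339 + 12
59: 9345979 = 59·158406 + 25
61: 9345979 = 61·153212 + 47
67: 9345979 = 67·139492 + 15
71: 9345979 = 71·131633 + 36
73: 9345979 = 73·128027 + 8
79: 9345979 = 79·118303 + 42
83: 9345979 = 83·112602 + 13
89: 9345979 = 89·105011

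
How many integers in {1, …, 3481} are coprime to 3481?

3422

Factor: 3481 = 59^2.
φ(3481) = 59^1·(59−1) = 3422.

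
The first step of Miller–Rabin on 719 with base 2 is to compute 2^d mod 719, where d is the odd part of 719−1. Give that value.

719 − 1 = 718 = 2^1 · 359, so d = 359.
2^1 ≡ 2 (mod 719)
2^2 ≡ 2^2 = 4 ≡ 4 (mod 719)
2^4 ≡ 4^2 = 16 ≡ 16 (mod 719)
2^8 ≡ 16^2 = 256 ≡ 256 (mod 719)
2^16 ≡ 256^2 = 65536 ≡ 107 (mod 719)
2^32 ≡ 107^2 = 11449 ≡ 664 (mod 719)
2^64 ≡ 664^2 = 440896 ≡ 149 (mod 719)
2^128 ≡ 149^2 = 22201 ≡ 631 (mod 719)
2^256 ≡ 631^2 = 398161 ≡ 554 (mod 719)
359 = 256 + 64 + 32 + 4 + 2 + 1 in binary powers of 2.
So 2^359 ≡ 554 · 149 · 664 · 16 · 4 · 2 ≡ 1 (mod 719).
Since 2^d ≡ 1 (mod 719), base 2 does not prove 719 composite.

1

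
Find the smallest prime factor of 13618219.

13618219 is odd.
Digit sum 31, not divisible by 3.
Ends in 9: not divisible by 5.
7: 13618219 = 7·1945459 + 6
11: 13618219 = 11·1238019 + 10
13: 13618219 = 13·1047555 + 4
17: 13618219 = 17·801071 + 12
19: 13618219 = 19·716748 + 7
23: 13618219 = 23·592096 + 11
29: 13618219 = 29·469593 + 22
31: 13618219 = 31·439297 + 12
37: 13618219 = 37·368059 + 36
41: 13618219 = 41·332151 + 28
43: 13618219 = 43·316702 + 33
47: 13618219 = 47·289749 + 16
53: 13618219 = 53·256947 + 28
59: 13618219 = 59·230817 + 16
61: 13618219 = 61·223249 + 30
67: 13618219 = 67·203257

67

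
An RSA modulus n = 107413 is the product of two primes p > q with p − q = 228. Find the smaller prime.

Since p = q + 228, we have 107413 = q(q + 228), so q² + 228q − 107413 = 0.
Discriminant: 228² + 4·107413 = 51984 + 429652 = 481636; √481636 = 694.
q = (−228 + 694)/2 = 233, and p = q + 228 = 461.
Check: 233 · 461 = 107413.

233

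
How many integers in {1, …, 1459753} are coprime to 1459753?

Factor: 1459753 = 97 · 101 · 149.
φ(1459753) = (97−1) · (101−1) · (149−1) = 96 · 100 · 148 = 1420800.

1420800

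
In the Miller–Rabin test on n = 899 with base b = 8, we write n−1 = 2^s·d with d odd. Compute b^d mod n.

899 − 1 = 898 = 2^1 · 449, so d = 449.
8^1 ≡ 8 (mod 899)
8^2 ≡ 8^2 = 64 ≡ 64 (mod 899)
8^4 ≡ 64^2 = 4096 ≡ 500 (mod 899)
8^8 ≡ 500^2 = 250000 ≡ 78 (mod 899)
8^16 ≡ 78^2 = 6084 ≡ 690 (mod 899)
8^32 ≡ 690^2 = 476100 ≡ 529 (mod 899)
8^64 ≡ 529^2 = 279841 ≡ 252 (mod 899)
8^128 ≡ 252^2 = 63504 ≡ 574 (mod 899)
8^256 ≡ 574^2 = 329476 ≡ 442 (mod 899)
449 = 256 + 128 + 64 + 1 in binary powers of 2.
So 8^449 ≡ 442 · 574 · 252 · 8 ≡ 66 (mod 899).
Squaring chain: 66; never reaches −1, so base 8 is a Miller–Rabin witness that 899 is composite.

66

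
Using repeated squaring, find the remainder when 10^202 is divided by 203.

109

10^1 ≡ 10 (mod 203)
10^2 ≡ 10^2 = 100 ≡ 100 (mod 203)
10^4 ≡ 100^2 = 10000 ≡ 53 (mod 203)
10^8 ≡ 53^2 = 2809 ≡ 170 (mod 203)
10^16 ≡ 170^2 = 28900 ≡ 74 (mod 203)
10^32 ≡ 74^2 = 5476 ≡ 198 (mod 203)
10^64 ≡ 198^2 = 39204 ≡ 25 (mod 203)
10^128 ≡ 25^2 = 625 ≡ 16 (mod 203)
202 = 128 + 64 + 8 + 2 in binary powers of 2.
So 10^202 ≡ 16 · 25 · 170 · 100 ≡ 109 (mod 203).
Since 109 ≠ 1, base 10 is a Fermat witness: 203 is composite.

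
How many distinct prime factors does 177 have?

177 = 3 · 59
177 = 3 · 59, which has 2 distinct prime factors.

2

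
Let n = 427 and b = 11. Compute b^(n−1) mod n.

365

11^1 ≡ 11 (mod 427)
11^2 ≡ 11^2 = 121 ≡ 121 (mod 427)
11^4 ≡ 121^2 = 14641 ≡ 123 (mod 427)
11^8 ≡ 123^2 = 15129 ≡ 184 (mod 427)
11^16 ≡ 184^2 = 33856 ≡ 123 (mod 427)
11^32 ≡ 123^2 = 15129 ≡ 184 (mod 427)
11^64 ≡ 184^2 = 33856 ≡ 123 (mod 427)
11^128 ≡ 123^2 = 15129 ≡ 184 (mod 427)
11^256 ≡ 184^2 = 33856 ≡ 123 (mod 427)
426 = 256 + 128 + 32 + 8 + 2 in binary powers of 2.
So 11^426 ≡ 123 · 184 · 184 · 184 · 121 ≡ 365 (mod 427).
Since 365 ≠ 1, base 11 is a Fermat witness: 427 is composite.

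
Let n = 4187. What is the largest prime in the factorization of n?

4187 = 53 · 79
79 is prime.
So 4187 = 53 · 79; the largest prime factor is 79.

79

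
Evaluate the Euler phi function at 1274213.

Factor: 1274213 = 89 · 103 · 139.
φ(1274213) = (89−1) · (103−1) · (139−1) = 88 · 102 · 138 = 1238688.

1238688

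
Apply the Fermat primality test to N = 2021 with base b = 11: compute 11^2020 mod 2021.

1741

11^1 ≡ 11 (mod 2021)
11^2 ≡ 11^2 = 121 ≡ 121 (mod 2021)
11^4 ≡ 121^2 = 14641 ≡ 494 (mod 2021)
11^8 ≡ 494^2 = 244036 ≡ 1516 (mod 2021)
11^16 ≡ 1516^2 = 2298256 ≡ 379 (mod 2021)
11^32 ≡ 379^2 = 143641 ≡ 150 (mod 2021)
11^64 ≡ 150^2 = 22500 ≡ 269 (mod 2021)
11^128 ≡ 269^2 = 72361 ≡ 1626 (mod 2021)
11^256 ≡ 1626^2 = 2643876 ≡ 408 (mod 2021)
11^512 ≡ 408^2 = 166464 ≡ 742 (mod 2021)
11^1024 ≡ 742^2 = 550564 ≡ 852 (mod 2021)
2020 = 1024 + 512 + 256 + 128 + 64 + 32 + 4 in binary powers of 2.
So 11^2020 ≡ 852 · 742 · 408 · 1626 · 269 · 150 · 494 ≡ 1741 (mod 2021).
Since 1741 ≠ 1, base 11 is a Fermat witness: 2021 is composite.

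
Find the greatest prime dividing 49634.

83

49634 = 2 · 24817
24817 = 13 · 1909
1909 = 23 · 83
83 is prime.
So 49634 = 2 · 13 · 23 · 83; the largest prime factor is 83.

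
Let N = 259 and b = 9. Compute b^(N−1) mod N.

232

9^1 ≡ 9 (mod 259)
9^2 ≡ 9^2 = 81 ≡ 81 (mod 259)
9^4 ≡ 81^2 = 6561 ≡ 86 (mod 259)
9^8 ≡ 86^2 = 7396 ≡ 144 (mod 259)
9^16 ≡ 144^2 = 20736 ≡ 16 (mod 259)
9^32 ≡ 16^2 = 256 ≡ 256 (mod 259)
9^64 ≡ 256^2 = 65536 ≡ 9 (mod 259)
9^128 ≡ 9^2 = 81 ≡ 81 (mod 259)
9^256 ≡ 81^2 = 6561 ≡ 86 (mod 259)
258 = 256 + 2 in binary powers of 2.
So 9^258 ≡ 86 · 81 ≡ 232 (mod 259).
Since 232 ≠ 1, base 9 is a Fermat witness: 259 is composite.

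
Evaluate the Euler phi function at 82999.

69720

Factor: 82999 = 7 · 71 · 167.
φ(82999) = (7−1) · (71−1) · (167−1) = 6 · 70 · 166 = 69720.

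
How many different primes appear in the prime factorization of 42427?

4

42427 = 7 · 6061
6061 = 11 · 551
551 = 19 · 29
42427 = 7 · 11 · 19 · 29, which has 4 distinct prime factors.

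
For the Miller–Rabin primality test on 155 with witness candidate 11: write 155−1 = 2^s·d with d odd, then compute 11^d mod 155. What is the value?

96

155 − 1 = 154 = 2^1 · 77, so d = 77.
11^1 ≡ 11 (mod 155)
11^2 ≡ 11^2 = 121 ≡ 121 (mod 155)
11^4 ≡ 121^2 = 14641 ≡ 71 (mod 155)
11^8 ≡ 71^2 = 5041 ≡ 81 (mod 155)
11^16 ≡ 81^2 = 6561 ≡ 51 (mod 155)
11^32 ≡ 51^2 = 2601 ≡ 121 (mod 155)
11^64 ≡ 121^2 = 14641 ≡ 71 (mod 155)
77 = 64 + 8 + 4 + 1 in binary powers of 2.
So 11^77 ≡ 71 · 81 · 71 · 11 ≡ 96 (mod 155).
Squaring chain: 96; never reaches −1, so base 11 is a Miller–Rabin witness that 155 is composite.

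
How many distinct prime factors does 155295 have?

5

155295 = 3^2 · 17255
17255 = 5 · 3451
3451 = 7 · 493
493 = 17 · 29
155295 = 3^2 · 5 · 7 · 17 · 29, which has 5 distinct prime factors.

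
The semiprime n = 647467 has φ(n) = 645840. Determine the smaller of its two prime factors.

691

φ(n) = (p−1)(q−1) = n − (p+q) + 1, so p + q = 647467 − 645840 + 1 = 1628.
p and q are the roots of t² − 1628t + 647467 = 0.
Discriminant: 1628² − 4·647467 = 2650384 − 2589868 = 60516; √60516 = 246.
q = (1628 − 246)/2 = 691, p = (1628 + 246)/2 = 937.
Check: 691 · 937 = 647467.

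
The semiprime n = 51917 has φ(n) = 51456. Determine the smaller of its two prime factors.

φ(n) = (p−1)(q−1) = n − (p+q) + 1, so p + q = 51917 − 51456 + 1 = 462.
p and q are the roots of t² − 462t + 51917 = 0.
Discriminant: 462² − 4·51917 = 213444 − 207668 = 5776; √5776 = 76.
q = (462 − 76)/2 = 193, p = (462 + 76)/2 = 269.
Check: 193 · 269 = 51917.

193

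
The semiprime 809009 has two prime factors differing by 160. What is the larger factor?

Since p = q + 160, we have 809009 = q(q + 160), so q² + 160q − 809009 = 0.
Discriminant: 160² + 4·809009 = 25600 + 3236036 = 3261636; √3261636 = 1806.
q = (−160 + 1806)/2 = 823, and p = q + 160 = 983.
Check: 823 · 983 = 809009.

983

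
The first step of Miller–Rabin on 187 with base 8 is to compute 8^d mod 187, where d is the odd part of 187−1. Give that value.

187 − 1 = 186 = 2^1 · 93, so d = 93.
8^1 ≡ 8 (mod 187)
8^2 ≡ 8^2 = 64 ≡ 64 (mod 187)
8^4 ≡ 64^2 = 4096 ≡ 169 (mod 187)
8^8 ≡ 169^2 = 28561 ≡ 137 (mod 187)
8^16 ≡ 137^2 = 18769 ≡ 69 (mod 187)
8^32 ≡ 69^2 = 4761 ≡ 86 (mod 187)
8^64 ≡ 86^2 = 7396 ≡ 103 (mod 187)
93 = 64 + 16 + 8 + 4 + 1 in binary powers of 2.
So 8^93 ≡ 103 · 69 · 137 · 169 · 8 ≡ 94 (mod 187).
Squaring chain: 94; never reaches −1, so base 8 is a Miller–Rabin witness that 187 is composite.

94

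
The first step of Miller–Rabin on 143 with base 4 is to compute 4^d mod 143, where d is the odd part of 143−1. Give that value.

143 − 1 = 142 = 2^1 · 71, so d = 71.
4^1 ≡ 4 (mod 143)
4^2 ≡ 4^2 = 16 ≡ 16 (mod 143)
4^4 ≡ 16^2 = 256 ≡ 113 (mod 143)
4^8 ≡ 113^2 = 12769 ≡ 42 (mod 143)
4^16 ≡ 42^2 = 1764 ≡ 48 (mod 143)
4^32 ≡ 48^2 = 2304 ≡ 16 (mod 143)
4^64 ≡ 16^2 = 256 ≡ 113 (mod 143)
71 = 64 + 4 + 2 + 1 in binary powers of 2.
So 4^71 ≡ 113 · 113 · 16 · 4 ≡ 114 (mod 143).
Squaring chain: 114; never reaches −1, so base 4 is a Miller–Rabin witness that 143 is composite.

114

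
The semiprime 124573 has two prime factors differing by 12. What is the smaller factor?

Since p = q + 12, we have 124573 = q(q + 12), so q² + 12q − 124573 = 0.
Discriminant: 12² + 4·124573 = 144 + 498292 = 498436; √498436 = 706.
q = (−12 + 706)/2 = 347, and p = q + 12 = 359.
Check: 347 · 359 = 124573.

347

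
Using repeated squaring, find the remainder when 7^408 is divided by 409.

7^1 ≡ 7 (mod 409)
7^2 ≡ 7^2 = 49 ≡ 49 (mod 409)
7^4 ≡ 49^2 = 2401 ≡ 356 (mod 409)
7^8 ≡ 356^2 = 126736 ≡ 355 (mod 409)
7^16 ≡ 355^2 = 126025 ≡ 53 (mod 409)
7^32 ≡ 53^2 = 2809 ≡ 355 (mod 409)
7^64 ≡ 355^2 = 126025 ≡ 53 (mod 409)
7^128 ≡ 53^2 = 2809 ≡ 355 (mod 409)
7^256 ≡ 355^2 = 126025 ≡ 53 (mod 409)
408 = 256 + 128 + 16 + 8 in binary powers of 2.
So 7^408 ≡ 53 · 355 · 53 · 355 ≡ 1 (mod 409).
Since the result is 1, base 7 gives no evidence that 409 is composite.

1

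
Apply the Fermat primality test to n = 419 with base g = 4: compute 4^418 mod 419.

4^1 ≡ 4 (mod 419)
4^2 ≡ 4^2 = 16 ≡ 16 (mod 419)
4^4 ≡ 16^2 = 256 ≡ 256 (mod 419)
4^8 ≡ 256^2 = 65536 ≡ 172 (mod 419)
4^16 ≡ 172^2 = 29584 ≡ 254 (mod 419)
4^32 ≡ 254^2 = 64516 ≡ 409 (mod 419)
4^64 ≡ 409^2 = 167281 ≡ 100 (mod 419)
4^128 ≡ 100^2 = 10000 ≡ 363 (mod 419)
4^256 ≡ 363^2 = 131769 ≡ 203 (mod 419)
418 = 256 + 128 + 32 + 2 in binary powers of 2.
So 4^418 ≡ 203 · 363 · 409 · 16 ≡ 1 (mod 419).
Since the result is 1, base 4 gives no evidence that 419 is composite.

1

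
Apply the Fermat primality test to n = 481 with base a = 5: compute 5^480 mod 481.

417

5^1 ≡ 5 (mod 481)
5^2 ≡ 5^2 = 25 ≡ 25 (mod 481)
5^4 ≡ 25^2 = 625 ≡ 144 (mod 481)
5^8 ≡ 144^2 = 20736 ≡ 53 (mod 481)
5^16 ≡ 53^2 = 2809 ≡ 404 (mod 481)
5^32 ≡ 404^2 = 163216 ≡ 157 (mod 481)
5^64 ≡ 157^2 = 24649 ≡ 118 (mod 481)
5^128 ≡ 118^2 = 13924 ≡ 456 (mod 481)
5^256 ≡ 456^2 = 207936 ≡ 144 (mod 481)
480 = 256 + 128 + 64 + 32 in binary powers of 2.
So 5^480 ≡ 144 · 456 · 118 · 157 ≡ 417 (mod 481).
Since 417 ≠ 1, base 5 is a Fermat witness: 481 is composite.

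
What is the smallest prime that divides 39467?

61

39467 is odd.
Digit sum 29, not divisible by 3.
Ends in 7: not divisible by 5.
7: 39467 = 7·5638 + 1
11: 39467 = 11·3587 + 10
13: 39467 = 13·3035 + 12
17: 39467 = 17·2321 + 10
19: 39467 = 19·2077 + 4
23: 39467 = 23·1715 + 22
29: 39467 = 29·1360 + 27
31: 39467 = 31·1273 + 4
37: 39467 = 37·1066 + 25
41: 39467 = 41·962 + 25
43: 39467 = 43·917 + 36
47: 39467 = 47·839 + 34
53: 39467 = 53·744 + 35
59: 39467 = 59·668 + 55
61: 39467 = 61·647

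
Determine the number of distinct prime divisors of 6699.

4

6699 = 3 · 2233
2233 = 7 · 319
319 = 11 · 29
6699 = 3 · 7 · 11 · 29, which has 4 distinct prime factors.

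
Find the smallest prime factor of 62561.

62561 is odd.
Digit sum 20, not divisible by 3.
Ends in 1: not divisible by 5.
7: 62561 = 7·8937 + 2
11: 62561 = 11·5687 + 4
13: 62561 = 13·4812 + 5
17: 62561 = 17·3680 + 1
19: 62561 = 19·3292 + 13
23: 62561 = 23·2720 + 1
29: 62561 = 29·2157 + 8
31: 62561 = 31·2018 + 3
37: 62561 = 37·1690 + 31
41: 62561 = 41·1525 + 36
43: 62561 = 43·1454 + 39
47: 62561 = 47·1331 + 4
53: 62561 = 53·1180 + 21
59: 62561 = 59·1060 + 21
61: 62561 = 61·1025 + 36
67: 62561 = 67·933 + 50
71: 62561 = 71·881 + 10
73: 62561 = 73·857

73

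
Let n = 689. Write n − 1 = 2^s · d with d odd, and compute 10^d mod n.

36

689 − 1 = 688 = 2^4 · 43, so d = 43.
10^1 ≡ 10 (mod 689)
10^2 ≡ 10^2 = 100 ≡ 100 (mod 689)
10^4 ≡ 100^2 = 10000 ≡ 354 (mod 689)
10^8 ≡ 354^2 = 125316 ≡ 607 (mod 689)
10^16 ≡ 607^2 = 368449 ≡ 523 (mod 689)
10^32 ≡ 523^2 = 273529 ≡ 685 (mod 689)
43 = 32 + 8 + 2 + 1 in binary powers of 2.
So 10^43 ≡ 685 · 607 · 100 · 10 ≡ 36 (mod 689).
Squaring chain: 36 → 607 → 523 → 685; never reaches −1, so base 10 is a Miller–Rabin witness that 689 is composite.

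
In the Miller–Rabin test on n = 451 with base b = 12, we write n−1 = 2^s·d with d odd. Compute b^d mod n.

243

451 − 1 = 450 = 2^1 · 225, so d = 225.
12^1 ≡ 12 (mod 451)
12^2 ≡ 12^2 = 144 ≡ 144 (mod 451)
12^4 ≡ 144^2 = 20736 ≡ 441 (mod 451)
12^8 ≡ 441^2 = 194481 ≡ 100 (mod 451)
12^16 ≡ 100^2 = 10000 ≡ 78 (mod 451)
12^32 ≡ 78^2 = 6084 ≡ 221 (mod 451)
12^64 ≡ 221^2 = 48841 ≡ 133 (mod 451)
12^128 ≡ 133^2 = 17689 ≡ 100 (mod 451)
225 = 128 + 64 + 32 + 1 in binary powers of 2.
So 12^225 ≡ 100 · 133 · 221 · 12 ≡ 243 (mod 451).
Squaring chain: 243; never reaches −1, so base 12 is a Miller–Rabin witness that 451 is composite.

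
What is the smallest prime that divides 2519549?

29

2519549 is odd.
Digit sum 35, not divisible by 3.
Ends in 9: not divisible by 5.
7: 2519549 = 7·359935 + 4
11: 2519549 = 11·229049 + 10
13: 2519549 = 13·193811 + 6
17: 2519549 = 17·148208 + 13
19: 2519549 = 19·132607 + 16
23: 2519549 = 23·109545 + 14
29: 2519549 = 29·86881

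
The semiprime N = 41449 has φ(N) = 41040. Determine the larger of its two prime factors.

φ(n) = (p−1)(q−1) = n − (p+q) + 1, so p + q = 41449 − 41040 + 1 = 410.
p and q are the roots of t² − 410t + 41449 = 0.
Discriminant: 410² − 4·41449 = 168100 − 165796 = 2304; √2304 = 48.
q = (410 − 48)/2 = 181, p = (410 + 48)/2 = 229.
Check: 181 · 229 = 41449.

229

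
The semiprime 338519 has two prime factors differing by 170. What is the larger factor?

Since p = q + 170, we have 338519 = q(q + 170), so q² + 170q − 338519 = 0.
Discriminant: 170² + 4·338519 = 28900 + 1354076 = 1382976; √1382976 = 1176.
q = (−170 + 1176)/2 = 503, and p = q + 170 = 673.
Check: 503 · 673 = 338519.

673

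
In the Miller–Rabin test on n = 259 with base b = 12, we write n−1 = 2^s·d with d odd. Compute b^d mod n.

174

259 − 1 = 258 = 2^1 · 129, so d = 129.
12^1 ≡ 12 (mod 259)
12^2 ≡ 12^2 = 144 ≡ 144 (mod 259)
12^4 ≡ 144^2 = 20736 ≡ 16 (mod 259)
12^8 ≡ 16^2 = 256 ≡ 256 (mod 259)
12^16 ≡ 256^2 = 65536 ≡ 9 (mod 259)
12^32 ≡ 9^2 = 81 ≡ 81 (mod 259)
12^64 ≡ 81^2 = 6561 ≡ 86 (mod 259)
12^128 ≡ 86^2 = 7396 ≡ 144 (mod 259)
129 = 128 + 1 in binary powers of 2.
So 12^129 ≡ 144 · 12 ≡ 174 (mod 259).
Squaring chain: 174; never reaches −1, so base 12 is a Miller–Rabin witness that 259 is composite.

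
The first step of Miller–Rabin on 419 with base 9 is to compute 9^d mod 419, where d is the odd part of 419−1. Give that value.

1

419 − 1 = 418 = 2^1 · 209, so d = 209.
9^1 ≡ 9 (mod 419)
9^2 ≡ 9^2 = 81 ≡ 81 (mod 419)
9^4 ≡ 81^2 = 6561 ≡ 276 (mod 419)
9^8 ≡ 276^2 = 76176 ≡ 337 (mod 419)
9^16 ≡ 337^2 = 113569 ≡ 20 (mod 419)
9^32 ≡ 20^2 = 400 ≡ 400 (mod 419)
9^64 ≡ 400^2 = 160000 ≡ 361 (mod 419)
9^128 ≡ 361^2 = 130321 ≡ 12 (mod 419)
209 = 128 + 64 + 16 + 1 in binary powers of 2.
So 9^209 ≡ 12 · 361 · 20 · 9 ≡ 1 (mod 419).
Since 9^d ≡ 1 (mod 419), base 9 does not prove 419 composite.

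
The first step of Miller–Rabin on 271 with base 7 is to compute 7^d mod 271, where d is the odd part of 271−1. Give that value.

271 − 1 = 270 = 2^1 · 135, so d = 135.
7^1 ≡ 7 (mod 271)
7^2 ≡ 7^2 = 49 ≡ 49 (mod 271)
7^4 ≡ 49^2 = 2401 ≡ 233 (mod 271)
7^8 ≡ 233^2 = 54289 ≡ 89 (mod 271)
7^16 ≡ 89^2 = 7921 ≡ 62 (mod 271)
7^32 ≡ 62^2 = 3844 ≡ 50 (mod 271)
7^64 ≡ 50^2 = 2500 ≡ 61 (mod 271)
7^128 ≡ 61^2 = 3721 ≡ 198 (mod 271)
135 = 128 + 4 + 2 + 1 in binary powers of 2.
So 7^135 ≡ 198 · 233 · 49 · 7 ≡ 1 (mod 271).
Since 7^d ≡ 1 (mod 271), base 7 does not prove 271 composite.

1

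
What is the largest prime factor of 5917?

5917 = 61 · 97
97 is prime.
So 5917 = 61 · 97; the largest prime factor is 97.

97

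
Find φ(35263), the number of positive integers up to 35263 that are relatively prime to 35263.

Factor: 35263 = 179 · 197.
φ(35263) = (179−1) · (197−1) = 178 · 196 = 34888.

34888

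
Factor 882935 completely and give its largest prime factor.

73

882935 = 5 · 176587
176587 = 41 · 4307
4307 = 59 · 73
73 is prime.
So 882935 = 5 · 41 · 59 · 73; the largest prime factor is 73.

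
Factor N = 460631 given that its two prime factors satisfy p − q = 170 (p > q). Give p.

769

Since p = q + 170, we have 460631 = q(q + 170), so q² + 170q − 460631 = 0.
Discriminant: 170² + 4·460631 = 28900 + 1842524 = 1871424; √1871424 = 1368.
q = (−170 + 1368)/2 = 599, and p = q + 170 = 769.
Check: 599 · 769 = 460631.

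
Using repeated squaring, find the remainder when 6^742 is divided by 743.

1

6^1 ≡ 6 (mod 743)
6^2 ≡ 6^2 = 36 ≡ 36 (mod 743)
6^4 ≡ 36^2 = 1296 ≡ 553 (mod 743)
6^8 ≡ 553^2 = 305809 ≡ 436 (mod 743)
6^16 ≡ 436^2 = 190096 ≡ 631 (mod 743)
6^32 ≡ 631^2 = 398161 ≡ 656 (mod 743)
6^64 ≡ 656^2 = 430336 ≡ 139 (mod 743)
6^128 ≡ 139^2 = 19321 ≡ 3 (mod 743)
6^256 ≡ 3^2 = 9 ≡ 9 (mod 743)
6^512 ≡ 9^2 = 81 ≡ 81 (mod 743)
742 = 512 + 128 + 64 + 32 + 4 + 2 in binary powers of 2.
So 6^742 ≡ 81 · 3 · 139 · 656 · 553 · 36 ≡ 1 (mod 743).
Since the result is 1, base 6 gives no evidence that 743 is composite.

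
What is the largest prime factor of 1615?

1615 = 5 · 323
323 = 17 · 19
19 is prime.
So 1615 = 5 · 17 · 19; the largest prime factor is 19.

19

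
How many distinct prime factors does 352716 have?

6

352716 = 2^2 · 88179
88179 = 3 · 29393
29393 = 7 · 4199
4199 = 13 · 323
323 = 17 · 19
352716 = 2^2 · 3 · 7 · 13 · 17 · 19, which has 6 distinct prime factors.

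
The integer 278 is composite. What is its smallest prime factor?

278 is even: 2 divides it.

2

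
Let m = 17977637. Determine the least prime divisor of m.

17977637 is odd.
Digit sum 47, not divisible by 3.
Ends in 7: not divisible by 5.
7: 17977637 = 7·2568233 + 6
11: 17977637 = 11·1634330 + 7
13: 17977637 = 13·1382895 + 2
17: 17977637 = 17·1057508 + 1
19: 17977637 = 19·946191 + 8
23: 17977637 = 23·781636 + 9
29: 17977637 = 29·619918 + 15
31: 17977637 = 31·579923 + 24
37: 17977637 = 37·485882 + 3
41: 17977637 = 41·438478 + 39
43: 17977637 = 43·418084 + 25
47: 17977637 = 47·382502 + 43
53: 17977637 = 53·339200 + 37
59: 17977637 = 59·304705 + 42
61: 17977637 = 61·294715 + 22
67: 17977637 = 67·268322 + 63
71: 17977637 = 71·253206 + 11
73: 17977637 = 73·246269

73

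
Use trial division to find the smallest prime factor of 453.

453 is odd.
Digit sum 12, divisible by 3.

3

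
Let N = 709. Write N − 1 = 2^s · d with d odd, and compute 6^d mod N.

96

709 − 1 = 708 = 2^2 · 177, so d = 177.
6^1 ≡ 6 (mod 709)
6^2 ≡ 6^2 = 36 ≡ 36 (mod 709)
6^4 ≡ 36^2 = 1296 ≡ 587 (mod 709)
6^8 ≡ 587^2 = 344569 ≡ 704 (mod 709)
6^16 ≡ 704^2 = 495616 ≡ 25 (mod 709)
6^32 ≡ 25^2 = 625 ≡ 625 (mod 709)
6^64 ≡ 625^2 = 390625 ≡ 675 (mod 709)
6^128 ≡ 675^2 = 455625 ≡ 447 (mod 709)
177 = 128 + 32 + 16 + 1 in binary powers of 2.
So 6^177 ≡ 447 · 625 · 25 · 6 ≡ 96 (mod 709).
Squaring chain: 96 → 708; reaches −1, so base 6 does not prove 709 composite.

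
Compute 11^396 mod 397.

1

11^1 ≡ 11 (mod 397)
11^2 ≡ 11^2 = 121 ≡ 121 (mod 397)
11^4 ≡ 121^2 = 14641 ≡ 349 (mod 397)
11^8 ≡ 349^2 = 121801 ≡ 319 (mod 397)
11^16 ≡ 319^2 = 101761 ≡ 129 (mod 397)
11^32 ≡ 129^2 = 16641 ≡ 364 (mod 397)
11^64 ≡ 364^2 = 132496 ≡ 295 (mod 397)
11^128 ≡ 295^2 = 87025 ≡ 82 (mod 397)
11^256 ≡ 82^2 = 6724 ≡ 372 (mod 397)
396 = 256 + 128 + 8 + 4 in binary powers of 2.
So 11^396 ≡ 372 · 82 · 319 · 349 ≡ 1 (mod 397).
Since the result is 1, base 11 gives no evidence that 397 is composite.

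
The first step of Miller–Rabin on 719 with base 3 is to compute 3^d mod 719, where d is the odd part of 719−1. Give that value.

1

719 − 1 = 718 = 2^1 · 359, so d = 359.
3^1 ≡ 3 (mod 719)
3^2 ≡ 3^2 = 9 ≡ 9 (mod 719)
3^4 ≡ 9^2 = 81 ≡ 81 (mod 719)
3^8 ≡ 81^2 = 6561 ≡ 90 (mod 719)
3^16 ≡ 90^2 = 8100 ≡ 191 (mod 719)
3^32 ≡ 191^2 = 36481 ≡ 531 (mod 719)
3^64 ≡ 531^2 = 281961 ≡ 113 (mod 719)
3^128 ≡ 113^2 = 12769 ≡ 546 (mod 719)
3^256 ≡ 546^2 = 298116 ≡ 450 (mod 719)
359 = 256 + 64 + 32 + 4 + 2 + 1 in binary powers of 2.
So 3^359 ≡ 450 · 113 · 531 · 81 · 9 · 3 ≡ 1 (mod 719).
Since 3^d ≡ 1 (mod 719), base 3 does not prove 719 composite.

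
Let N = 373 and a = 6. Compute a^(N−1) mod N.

1

6^1 ≡ 6 (mod 373)
6^2 ≡ 6^2 = 36 ≡ 36 (mod 373)
6^4 ≡ 36^2 = 1296 ≡ 177 (mod 373)
6^8 ≡ 177^2 = 31329 ≡ 370 (mod 373)
6^16 ≡ 370^2 = 136900 ≡ 9 (mod 373)
6^32 ≡ 9^2 = 81 ≡ 81 (mod 373)
6^64 ≡ 81^2 = 6561 ≡ 220 (mod 373)
6^128 ≡ 220^2 = 48400 ≡ 283 (mod 373)
6^256 ≡ 283^2 = 80089 ≡ 267 (mod 373)
372 = 256 + 64 + 32 + 16 + 4 in binary powers of 2.
So 6^372 ≡ 267 · 220 · 81 · 9 · 177 ≡ 1 (mod 373).
Since the result is 1, base 6 gives no evidence that 373 is composite.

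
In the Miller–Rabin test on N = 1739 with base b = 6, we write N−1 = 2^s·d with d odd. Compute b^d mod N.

1560

1739 − 1 = 1738 = 2^1 · 869, so d = 869.
6^1 ≡ 6 (mod 1739)
6^2 ≡ 6^2 = 36 ≡ 36 (mod 1739)
6^4 ≡ 36^2 = 1296 ≡ 1296 (mod 1739)
6^8 ≡ 1296^2 = 1679616 ≡ 1481 (mod 1739)
6^16 ≡ 1481^2 = 2193361 ≡ 482 (mod 1739)
6^32 ≡ 482^2 = 232324 ≡ 1037 (mod 1739)
6^64 ≡ 1037^2 = 1075369 ≡ 667 (mod 1739)
6^128 ≡ 667^2 = 444889 ≡ 1444 (mod 1739)
6^256 ≡ 1444^2 = 2085136 ≡ 75 (mod 1739)
6^512 ≡ 75^2 = 5625 ≡ 408 (mod 1739)
869 = 512 + 256 + 64 + 32 + 4 + 1 in binary powers of 2.
So 6^869 ≡ 408 · 75 · 667 · 1037 · 1296 · 6 ≡ 1560 (mod 1739).
Squaring chain: 1560; never reaches −1, so base 6 is a Miller–Rabin witness that 1739 is composite.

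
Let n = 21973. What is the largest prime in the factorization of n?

73

21973 = 7 · 3139
3139 = 43 · 73
73 is prime.
So 21973 = 7 · 43 · 73; the largest prime factor is 73.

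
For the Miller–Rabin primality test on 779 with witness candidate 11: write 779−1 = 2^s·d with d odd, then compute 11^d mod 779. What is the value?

767

779 − 1 = 778 = 2^1 · 389, so d = 389.
11^1 ≡ 11 (mod 779)
11^2 ≡ 11^2 = 121 ≡ 121 (mod 779)
11^4 ≡ 121^2 = 14641 ≡ 619 (mod 779)
11^8 ≡ 619^2 = 383161 ≡ 672 (mod 779)
11^16 ≡ 672^2 = 451584 ≡ 543 (mod 779)
11^32 ≡ 543^2 = 294849 ≡ 387 (mod 779)
11^64 ≡ 387^2 = 149769 ≡ 201 (mod 779)
11^128 ≡ 201^2 = 40401 ≡ 672 (mod 779)
11^256 ≡ 672^2 = 451584 ≡ 543 (mod 779)
389 = 256 + 128 + 4 + 1 in binary powers of 2.
So 11^389 ≡ 543 · 672 · 619 · 11 ≡ 767 (mod 779).
Squaring chain: 767; never reaches −1, so base 11 is a Miller–Rabin witness that 779 is composite.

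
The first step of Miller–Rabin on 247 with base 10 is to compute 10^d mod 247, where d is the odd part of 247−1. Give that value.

103

247 − 1 = 246 = 2^1 · 123, so d = 123.
10^1 ≡ 10 (mod 247)
10^2 ≡ 10^2 = 100 ≡ 100 (mod 247)
10^4 ≡ 100^2 = 10000 ≡ 120 (mod 247)
10^8 ≡ 120^2 = 14400 ≡ 74 (mod 247)
10^16 ≡ 74^2 = 5476 ≡ 42 (mod 247)
10^32 ≡ 42^2 = 1764 ≡ 35 (mod 247)
10^64 ≡ 35^2 = 1225 ≡ 237 (mod 247)
123 = 64 + 32 + 16 + 8 + 2 + 1 in binary powers of 2.
So 10^123 ≡ 237 · 35 · 42 · 74 · 100 · 10 ≡ 103 (mod 247).
Squaring chain: 103; never reaches −1, so base 10 is a Miller–Rabin witness that 247 is composite.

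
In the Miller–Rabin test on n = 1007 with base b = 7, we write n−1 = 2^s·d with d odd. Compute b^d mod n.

1007 − 1 = 1006 = 2^1 · 503, so d = 503.
7^1 ≡ 7 (mod 1007)
7^2 ≡ 7^2 = 49 ≡ 49 (mod 1007)
7^4 ≡ 49^2 = 2401 ≡ 387 (mod 1007)
7^8 ≡ 387^2 = 149769 ≡ 733 (mod 1007)
7^16 ≡ 733^2 = 537289 ≡ 558 (mod 1007)
7^32 ≡ 558^2 = 311364 ≡ 201 (mod 1007)
7^64 ≡ 201^2 = 40401 ≡ 121 (mod 1007)
7^128 ≡ 121^2 = 14641 ≡ 543 (mod 1007)
7^256 ≡ 543^2 = 294849 ≡ 805 (mod 1007)
503 = 256 + 128 + 64 + 32 + 16 + 4 + 2 + 1 in binary powers of 2.
So 7^503 ≡ 805 · 543 · 121 · 201 · 558 · 387 · 49 · 7 ≡ 467 (mod 1007).
Squaring chain: 467; never reaches −1, so base 7 is a Miller–Rabin witness that 1007 is composite.

467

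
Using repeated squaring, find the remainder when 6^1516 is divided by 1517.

6^1 ≡ 6 (mod 1517)
6^2 ≡ 6^2 = 36 ≡ 36 (mod 1517)
6^4 ≡ 36^2 = 1296 ≡ 1296 (mod 1517)
6^8 ≡ 1296^2 = 1679616 ≡ 297 (mod 1517)
6^16 ≡ 297^2 = 88209 ≡ 223 (mod 1517)
6^32 ≡ 223^2 = 49729 ≡ 1185 (mod 1517)
6^64 ≡ 1185^2 = 1404225 ≡ 1000 (mod 1517)
6^128 ≡ 1000^2 = 1000000 ≡ 297 (mod 1517)
6^256 ≡ 297^2 = 88209 ≡ 223 (mod 1517)
6^512 ≡ 223^2 = 49729 ≡ 1185 (mod 1517)
6^1024 ≡ 1185^2 = 1404225 ≡ 1000 (mod 1517)
1516 = 1024 + 256 + 128 + 64 + 32 + 8 + 4 in binary powers of 2.
So 6^1516 ≡ 1000 · 223 · 297 · 1000 · 1185 · 297 · 1296 ≡ 556 (mod 1517).
Since 556 ≠ 1, base 6 is a Fermat witness: 1517 is composite.

556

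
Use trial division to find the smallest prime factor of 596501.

29

596501 is odd.
Digit sum 26, not divisible by 3.
Ends in 1: not divisible by 5.
7: 596501 = 7·85214 + 3
11: 596501 = 11·54227 + 4
13: 596501 = 13·45884 + 9
17: 596501 = 17·35088 + 5
19: 596501 = 19·31394 + 15
23: 596501 = 23·25934 + 19
29: 596501 = 29·20569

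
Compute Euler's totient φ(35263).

Factor: 35263 = 179 · 197.
φ(35263) = (179−1) · (197−1) = 178 · 196 = 34888.

34888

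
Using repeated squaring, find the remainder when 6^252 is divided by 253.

6^1 ≡ 6 (mod 253)
6^2 ≡ 6^2 = 36 ≡ 36 (mod 253)
6^4 ≡ 36^2 = 1296 ≡ 31 (mod 253)
6^8 ≡ 31^2 = 961 ≡ 202 (mod 253)
6^16 ≡ 202^2 = 40804 ≡ 71 (mod 253)
6^32 ≡ 71^2 = 5041 ≡ 234 (mod 253)
6^64 ≡ 234^2 = 54756 ≡ 108 (mod 253)
6^128 ≡ 108^2 = 11664 ≡ 26 (mod 253)
252 = 128 + 64 + 32 + 16 + 8 + 4 in binary powers of 2.
So 6^252 ≡ 26 · 108 · 234 · 71 · 202 · 31 ≡ 234 (mod 253).
Since 234 ≠ 1, base 6 is a Fermat witness: 253 is composite.

234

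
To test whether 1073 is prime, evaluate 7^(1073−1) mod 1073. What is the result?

7

7^1 ≡ 7 (mod 1073)
7^2 ≡ 7^2 = 49 ≡ 49 (mod 1073)
7^4 ≡ 49^2 = 2401 ≡ 255 (mod 1073)
7^8 ≡ 255^2 = 65025 ≡ 645 (mod 1073)
7^16 ≡ 645^2 = 416025 ≡ 774 (mod 1073)
7^32 ≡ 774^2 = 599076 ≡ 342 (mod 1073)
7^64 ≡ 342^2 = 116964 ≡ 7 (mod 1073)
7^128 ≡ 7^2 = 49 ≡ 49 (mod 1073)
7^256 ≡ 49^2 = 2401 ≡ 255 (mod 1073)
7^512 ≡ 255^2 = 65025 ≡ 645 (mod 1073)
7^1024 ≡ 645^2 = 416025 ≡ 774 (mod 1073)
1072 = 1024 + 32 + 16 in binary powers of 2.
So 7^1072 ≡ 774 · 342 · 774 ≡ 7 (mod 1073).
Since 7 ≠ 1, base 7 is a Fermat witness: 1073 is composite.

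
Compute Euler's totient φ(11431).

Factor: 11431 = 7 · 23 · 71.
φ(11431) = (7−1) · (23−1) · (71−1) = 6 · 22 · 70 = 9240.

9240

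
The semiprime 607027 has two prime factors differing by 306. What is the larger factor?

947

Since p = q + 306, we have 607027 = q(q + 306), so q² + 306q − 607027 = 0.
Discriminant: 306² + 4·607027 = 93636 + 2428108 = 2521744; √2521744 = 1588.
q = (−306 + 1588)/2 = 641, and p = q + 306 = 947.
Check: 641 · 947 = 607027.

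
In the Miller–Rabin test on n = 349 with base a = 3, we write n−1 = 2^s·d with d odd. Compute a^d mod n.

349 − 1 = 348 = 2^2 · 87, so d = 87.
3^1 ≡ 3 (mod 349)
3^2 ≡ 3^2 = 9 ≡ 9 (mod 349)
3^4 ≡ 9^2 = 81 ≡ 81 (mod 349)
3^8 ≡ 81^2 = 6561 ≡ 279 (mod 349)
3^16 ≡ 279^2 = 77841 ≡ 14 (mod 349)
3^32 ≡ 14^2 = 196 ≡ 196 (mod 349)
3^64 ≡ 196^2 = 38416 ≡ 26 (mod 349)
87 = 64 + 16 + 4 + 2 + 1 in binary powers of 2.
So 3^87 ≡ 26 · 14 · 81 · 9 · 3 ≡ 348 (mod 349).
Since 3^d ≡ 348 (mod 349), base 3 does not prove 349 composite.

348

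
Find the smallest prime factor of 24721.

59

24721 is odd.
Digit sum 16, not divisible by 3.
Ends in 1: not divisible by 5.
7: 24721 = 7·3531 + 4
11: 24721 = 11·2247 + 4
13: 24721 = 13·1901 + 8
17: 24721 = 17·1454 + 3
19: 24721 = 19·1301 + 2
23: 24721 = 23·1074 + 19
29: 24721 = 29·852 + 13
31: 24721 = 31·797 + 14
37: 24721 = 37·668 + 5
41: 24721 = 41·602 + 39
43: 24721 = 43·574 + 39
47: 24721 = 47·525 + 46
53: 24721 = 53·466 + 23
59: 24721 = 59·419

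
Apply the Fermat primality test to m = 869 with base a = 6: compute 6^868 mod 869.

6^1 ≡ 6 (mod 869)
6^2 ≡ 6^2 = 36 ≡ 36 (mod 869)
6^4 ≡ 36^2 = 1296 ≡ 427 (mod 869)
6^8 ≡ 427^2 = 182329 ≡ 708 (mod 869)
6^16 ≡ 708^2 = 501264 ≡ 720 (mod 869)
6^32 ≡ 720^2 = 518400 ≡ 476 (mod 869)
6^64 ≡ 476^2 = 226576 ≡ 636 (mod 869)
6^128 ≡ 636^2 = 404496 ≡ 411 (mod 869)
6^256 ≡ 411^2 = 168921 ≡ 335 (mod 869)
6^512 ≡ 335^2 = 112225 ≡ 124 (mod 869)
868 = 512 + 256 + 64 + 32 + 4 in binary powers of 2.
So 6^868 ≡ 124 · 335 · 636 · 476 · 427 ≡ 840 (mod 869).
Since 840 ≠ 1, base 6 is a Fermat witness: 869 is composite.

840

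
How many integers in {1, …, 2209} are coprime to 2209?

Factor: 2209 = 47^2.
φ(2209) = 47^1·(47−1) = 2162.

2162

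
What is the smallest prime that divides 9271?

73

9271 is odd.
Digit sum 19, not divisible by 3.
Ends in 1: not divisible by 5.
7: 9271 = 7·1324 + 3
11: 9271 = 11·842 + 9
13: 9271 = 13·713 + 2
17: 9271 = 17·545 + 6
19: 9271 = 19·487 + 18
23: 9271 = 23·403 + 2
29: 9271 = 29·319 + 20
31: 9271 = 31·299 + 2
37: 9271 = 37·250 + 21
41: 9271 = 41·226 + 5
43: 9271 = 43·215 + 26
47: 9271 = 47·197 + 12
53: 9271 = 53·174 + 49
59: 9271 = 59·157 + 8
61: 9271 = 61·151 + 60
67: 9271 = 67·138 + 25
71: 9271 = 71·130 + 41
73: 9271 = 73·127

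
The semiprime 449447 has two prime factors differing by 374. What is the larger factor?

Since p = q + 374, we have 449447 = q(q + 374), so q² + 374q − 449447 = 0.
Discriminant: 374² + 4·449447 = 139876 + 1797788 = 1937664; √1937664 = 1392.
q = (−374 + 1392)/2 = 509, and p = q + 374 = 883.
Check: 509 · 883 = 449447.

883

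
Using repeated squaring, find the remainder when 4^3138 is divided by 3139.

4^1 ≡ 4 (mod 3139)
4^2 ≡ 4^2 = 16 ≡ 16 (mod 3139)
4^4 ≡ 16^2 = 256 ≡ 256 (mod 3139)
4^8 ≡ 256^2 = 65536 ≡ 2756 (mod 3139)
4^16 ≡ 2756^2 = 7595536 ≡ 2295 (mod 3139)
4^32 ≡ 2295^2 = 5267025 ≡ 2922 (mod 3139)
4^64 ≡ 2922^2 = 8538084 ≡ 4 (mod 3139)
4^128 ≡ 4^2 = 16 ≡ 16 (mod 3139)
4^256 ≡ 16^2 = 256 ≡ 256 (mod 3139)
4^512 ≡ 256^2 = 65536 ≡ 2756 (mod 3139)
4^1024 ≡ 2756^2 = 7595536 ≡ 2295 (mod 3139)
4^2048 ≡ 2295^2 = 5267025 ≡ 2922 (mod 3139)
3138 = 2048 + 1024 + 64 + 2 in binary powers of 2.
So 4^3138 ≡ 2922 · 2295 · 4 · 16 ≡ 446 (mod 3139).
Since 446 ≠ 1, base 4 is a Fermat witness: 3139 is composite.

446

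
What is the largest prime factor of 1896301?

1896301 = 11 · 172391
172391 = 31 · 5561
5561 = 67 · 83
83 is prime.
So 1896301 = 11 · 31 · 67 · 83; the largest prime factor is 83.

83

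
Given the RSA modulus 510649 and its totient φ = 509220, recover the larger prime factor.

φ(n) = (p−1)(q−1) = n − (p+q) + 1, so p + q = 510649 − 509220 + 1 = 1430.
p and q are the roots of t² − 1430t + 510649 = 0.
Discriminant: 1430² − 4·510649 = 2044900 − 2042596 = 2304; √2304 = 48.
q = (1430 − 48)/2 = 691, p = (1430 + 48)/2 = 739.
Check: 691 · 739 = 510649.

739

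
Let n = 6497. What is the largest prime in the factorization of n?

6497 = 73 · 89
89 is prime.
So 6497 = 73 · 89; the largest prime factor is 89.

89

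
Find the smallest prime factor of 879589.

23

879589 is odd.
Digit sum 46, not divisible by 3.
Ends in 9: not divisible by 5.
7: 879589 = 7·125655 + 4
11: 879589 = 11·79962 + 7
13: 879589 = 13·67660 + 9
17: 879589 = 17·51740 + 9
19: 879589 = 19·46294 + 3
23: 879589 = 23·38243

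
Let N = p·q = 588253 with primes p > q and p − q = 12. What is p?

Since p = q + 12, we have 588253 = q(q + 12), so q² + 12q − 588253 = 0.
Discriminant: 12² + 4·588253 = 144 + 2353012 = 2353156; √2353156 = 1534.
q = (−12 + 1534)/2 = 761, and p = q + 12 = 773.
Check: 761 · 773 = 588253.

773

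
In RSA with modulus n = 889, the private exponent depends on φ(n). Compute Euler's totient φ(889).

Factor: 889 = 7 · 127.
φ(889) = (7−1) · (127−1) = 6 · 126 = 756.

756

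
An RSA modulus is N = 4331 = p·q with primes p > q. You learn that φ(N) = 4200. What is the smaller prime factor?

φ(n) = (p−1)(q−1) = n − (p+q) + 1, so p + q = 4331 − 4200 + 1 = 132.
p and q are the roots of t² − 132t + 4331 = 0.
Discriminant: 132² − 4·4331 = 17424 − 17324 = 100; √100 = 10.
q = (132 − 10)/2 = 61, p = (132 + 10)/2 = 71.
Check: 61 · 71 = 4331.

61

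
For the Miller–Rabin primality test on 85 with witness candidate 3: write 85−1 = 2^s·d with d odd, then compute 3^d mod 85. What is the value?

73

85 − 1 = 84 = 2^2 · 21, so d = 21.
3^1 ≡ 3 (mod 85)
3^2 ≡ 3^2 = 9 ≡ 9 (mod 85)
3^4 ≡ 9^2 = 81 ≡ 81 (mod 85)
3^8 ≡ 81^2 = 6561 ≡ 16 (mod 85)
3^16 ≡ 16^2 = 256 ≡ 1 (mod 85)
21 = 16 + 4 + 1 in binary powers of 2.
So 3^21 ≡ 1 · 81 · 3 ≡ 73 (mod 85).
Squaring chain: 73 → 59; never reaches −1, so base 3 is a Miller–Rabin witness that 85 is composite.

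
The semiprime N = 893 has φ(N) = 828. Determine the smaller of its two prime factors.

19

φ(n) = (p−1)(q−1) = n − (p+q) + 1, so p + q = 893 − 828 + 1 = 66.
p and q are the roots of t² − 66t + 893 = 0.
Discriminant: 66² − 4·893 = 4356 − 3572 = 784; √784 = 28.
q = (66 − 28)/2 = 19, p = (66 + 28)/2 = 47.
Check: 19 · 47 = 893.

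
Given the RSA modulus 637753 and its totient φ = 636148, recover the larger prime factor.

887

φ(n) = (p−1)(q−1) = n − (p+q) + 1, so p + q = 637753 − 636148 + 1 = 1606.
p and q are the roots of t² − 1606t + 637753 = 0.
Discriminant: 1606² − 4·637753 = 2579236 − 2551012 = 28224; √28224 = 168.
q = (1606 − 168)/2 = 719, p = (1606 + 168)/2 = 887.
Check: 719 · 887 = 637753.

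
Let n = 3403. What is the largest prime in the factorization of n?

3403 = 41 · 83
83 is prime.
So 3403 = 41 · 83; the largest prime factor is 83.

83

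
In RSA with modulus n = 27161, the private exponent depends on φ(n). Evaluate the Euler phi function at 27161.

Factor: 27161 = 157 · 173.
φ(27161) = (157−1) · (173−1) = 156 · 172 = 26832.

26832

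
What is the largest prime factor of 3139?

3139 = 43 · 73
73 is prime.
So 3139 = 43 · 73; the largest prime factor is 73.

73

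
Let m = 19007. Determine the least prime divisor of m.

83

19007 is odd.
Digit sum 17, not divisible by 3.
Ends in 7: not divisible by 5.
7: 19007 = 7·2715 + 2
11: 19007 = 11·1727 + 10
13: 19007 = 13·1462 + 1
17: 19007 = 17·1118 + 1
19: 19007 = 19·1000 + 7
23: 19007 = 23·826 + 9
29: 19007 = 29·655 + 12
31: 19007 = 31·613 + 4
37: 19007 = 37·513 + 26
41: 19007 = 41·463 + 24
43: 19007 = 43·442 + 1
47: 19007 = 47·404 + 19
53: 19007 = 53·358 + 33
59: 19007 = 59·322 + 9
61: 19007 = 61·311 + 36
67: 19007 = 67·283 + 46
71: 19007 = 71·267 + 50
73: 19007 = 73·260 + 27
79: 19007 = 79·240 + 47
83: 19007 = 83·229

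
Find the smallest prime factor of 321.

321 is odd.
Digit sum 6, divisible by 3.

3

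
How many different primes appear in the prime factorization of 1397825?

1397825 = 5^2 · 55913
55913 = 11 · 5083
5083 = 13 · 391
391 = 17 · 23
1397825 = 5^2 · 11 · 13 · 17 · 23, which has 5 distinct prime factors.

5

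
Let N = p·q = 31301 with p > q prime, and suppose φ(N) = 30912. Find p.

277

φ(n) = (p−1)(q−1) = n − (p+q) + 1, so p + q = 31301 − 30912 + 1 = 390.
p and q are the roots of t² − 390t + 31301 = 0.
Discriminant: 390² − 4·31301 = 152100 − 125204 = 26896; √26896 = 164.
q = (390 − 164)/2 = 113, p = (390 + 164)/2 = 277.
Check: 113 · 277 = 31301.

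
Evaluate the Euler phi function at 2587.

Factor: 2587 = 13 · 199.
φ(2587) = (13−1) · (199−1) = 12 · 198 = 2376.

2376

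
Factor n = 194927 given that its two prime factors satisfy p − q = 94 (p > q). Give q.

Since p = q + 94, we have 194927 = q(q + 94), so q² + 94q − 194927 = 0.
Discriminant: 94² + 4·194927 = 8836 + 779708 = 788544; √788544 = 888.
q = (−94 + 888)/2 = 397, and p = q + 94 = 491.
Check: 397 · 491 = 194927.

397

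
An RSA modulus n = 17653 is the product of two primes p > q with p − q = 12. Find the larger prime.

139

Since p = q + 12, we have 17653 = q(q + 12), so q² + 12q − 17653 = 0.
Discriminant: 12² + 4·17653 = 144 + 70612 = 70756; √70756 = 266.
q = (−12 + 266)/2 = 127, and p = q + 12 = 139.
Check: 127 · 139 = 17653.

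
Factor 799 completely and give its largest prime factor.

799 = 17 · 47
47 is prime.
So 799 = 17 · 47; the largest prime factor is 47.

47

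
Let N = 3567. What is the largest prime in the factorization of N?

41

3567 = 3 · 1189
1189 = 29 · 41
41 is prime.
So 3567 = 3 · 29 · 41; the largest prime factor is 41.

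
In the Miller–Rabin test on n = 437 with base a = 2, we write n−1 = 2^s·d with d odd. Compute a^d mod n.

437 − 1 = 436 = 2^2 · 109, so d = 109.
2^1 ≡ 2 (mod 437)
2^2 ≡ 2^2 = 4 ≡ 4 (mod 437)
2^4 ≡ 4^2 = 16 ≡ 16 (mod 437)
2^8 ≡ 16^2 = 256 ≡ 256 (mod 437)
2^16 ≡ 256^2 = 65536 ≡ 423 (mod 437)
2^32 ≡ 423^2 = 178929 ≡ 196 (mod 437)
2^64 ≡ 196^2 = 38416 ≡ 397 (mod 437)
109 = 64 + 32 + 8 + 4 + 1 in binary powers of 2.
So 2^109 ≡ 397 · 196 · 256 · 16 · 2 ≡ 173 (mod 437).
Squaring chain: 173 → 213; never reaches −1, so base 2 is a Miller–Rabin witness that 437 is composite.

173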